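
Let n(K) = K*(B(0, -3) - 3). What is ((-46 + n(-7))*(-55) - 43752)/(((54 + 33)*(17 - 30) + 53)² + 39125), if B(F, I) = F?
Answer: -42377/1201209 ≈ -0.035279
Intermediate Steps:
n(K) = -3*K (n(K) = K*(0 - 3) = K*(-3) = -3*K)
((-46 + n(-7))*(-55) - 43752)/(((54 + 33)*(17 - 30) + 53)² + 39125) = ((-46 - 3*(-7))*(-55) - 43752)/(((54 + 33)*(17 - 30) + 53)² + 39125) = ((-46 + 21)*(-55) - 43752)/((87*(-13) + 53)² + 39125) = (-25*(-55) - 43752)/((-1131 + 53)² + 39125) = (1375 - 43752)/((-1078)² + 39125) = -42377/(1162084 + 39125) = -42377/1201209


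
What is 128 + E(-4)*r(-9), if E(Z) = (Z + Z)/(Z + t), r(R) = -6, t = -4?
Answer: 122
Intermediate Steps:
E(Z) = 2*Z/(-4 + Z) (E(Z) = (Z + Z)/(Z - 4) = (2*Z)/(-4 + Z) = 2*Z/(-4 + Z))
128 + E(-4)*r(-9) = 128 + (2*(-4)/(-4 - 4))*(-6) = 128 + (2*(-4)/(-8))*(-6) = 128 + (2*(-4)*(-⅛))*(-6) = 128 + 1*(-6) = 128 - 6 = 122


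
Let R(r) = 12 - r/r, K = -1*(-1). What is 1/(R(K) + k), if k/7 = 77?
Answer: 1/550 ≈ 0.0018182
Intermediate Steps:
k = 539 (k = 7*77 = 539)
K = 1
R(r) = 11 (R(r) = 12 - 1*1 = 12 - 1 = 11)
1/(R(K) + k) = 1/(11 + 539) = 1/550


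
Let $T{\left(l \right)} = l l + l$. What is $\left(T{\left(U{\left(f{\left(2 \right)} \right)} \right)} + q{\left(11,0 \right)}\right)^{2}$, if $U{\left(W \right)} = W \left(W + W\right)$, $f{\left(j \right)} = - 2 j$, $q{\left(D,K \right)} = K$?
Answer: $1115136$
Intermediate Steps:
$U{\left(W \right)} = 2 W^{2}$ ($U{\left(W \right)} = W 2 W = 2 W^{2}$)
$T{\left(l \right)} = l + l^{2}$ ($T{\left(l \right)} = l^{2} + l = l + l^{2}$)
$\left(T{\left(U{\left(f{\left(2 \right)} \right)} \right)} + q{\left(11,0 \right)}\right)^{2} = \left(2 \left(\left(-2\right) 2\right)^{2} \left(1 + 2 \left(\left(-2\right) 2\right)^{2}\right) + 0\right)^{2} = \left(2 \left(-4\right)^{2} \left(1 + 2 \left(-4\right)^{2}\right) + 0\right)^{2} = \left(2 \cdot 16 \left(1 + 2 \cdot 16\right) + 0\right)^{2} = \left(32 \left(1 + 32\right) + 0\right)^{2} = \left(32 \cdot 33 + 0\right)^{2} = \left(1056 + 0\right)^{2} = 1056^{2} = 1115136$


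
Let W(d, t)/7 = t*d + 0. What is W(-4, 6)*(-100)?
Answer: 16800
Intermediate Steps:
W(d, t) = 7*d*t (W(d, t) = 7*(t*d + 0) = 7*(d*t + 0) = 7*(d*t) = 7*d*t)
W(-4, 6)*(-100) = (7*(-4)*6)*(-100) = -168*(-100) = 16800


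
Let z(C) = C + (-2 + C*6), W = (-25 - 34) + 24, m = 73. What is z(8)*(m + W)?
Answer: 2052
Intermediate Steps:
W = -35 (W = -59 + 24 = -35)
z(C) = -2 + 7*C (z(C) = C + (-2 + 6*C) = -2 + 7*C)
z(8)*(m + W) = (-2 + 7*8)*(73 - 35) = (-2 + 56)*38 = 54*38 = 2052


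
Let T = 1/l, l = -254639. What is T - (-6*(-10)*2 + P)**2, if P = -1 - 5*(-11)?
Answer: -7709450365/254639 ≈ -30276.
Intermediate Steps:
P = 54 (P = -1 + 55 = 54)
T = -1/254639 (T = 1/(-254639) = -1/254639 ≈ -3.9271e-6)
T - (-6*(-10)*2 + P)**2 = -1/254639 - (-6*(-10)*2 + 54)**2 = -1/254639 - (60*2 + 54)**2 = -1/254639 - (120 + 54)**2 = -1/254639 - 1*174**2 = -1/254639 - 1*30276 = -1/254639 - 30276 = -7709450365/254639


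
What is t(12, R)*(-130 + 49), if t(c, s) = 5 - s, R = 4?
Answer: -81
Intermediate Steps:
t(12, R)*(-130 + 49) = (5 - 1*4)*(-130 + 49) = (5 - 4)*(-81) = 1*(-81) = -81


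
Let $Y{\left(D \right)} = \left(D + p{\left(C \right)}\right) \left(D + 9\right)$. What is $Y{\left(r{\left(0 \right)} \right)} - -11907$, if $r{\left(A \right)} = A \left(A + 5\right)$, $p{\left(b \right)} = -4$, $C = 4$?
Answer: $11871$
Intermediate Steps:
$r{\left(A \right)} = A \left(5 + A\right)$
$Y{\left(D \right)} = \left(-4 + D\right) \left(9 + D\right)$ ($Y{\left(D \right)} = \left(D - 4\right) \left(D + 9\right) = \left(-4 + D\right) \left(9 + D\right)$)
$Y{\left(r{\left(0 \right)} \right)} - -11907 = \left(-36 + \left(0 \left(5 + 0\right)\right)^{2} + 5 \cdot 0 \left(5 + 0\right)\right) - -11907 = \left(-36 + \left(0 \cdot 5\right)^{2} + 5 \cdot 0 \cdot 5\right) + 11907 = \left(-36 + 0^{2} + 5 \cdot 0\right) + 11907 = \left(-36 + 0 + 0\right) + 11907 = -36 + 11907 = 11871$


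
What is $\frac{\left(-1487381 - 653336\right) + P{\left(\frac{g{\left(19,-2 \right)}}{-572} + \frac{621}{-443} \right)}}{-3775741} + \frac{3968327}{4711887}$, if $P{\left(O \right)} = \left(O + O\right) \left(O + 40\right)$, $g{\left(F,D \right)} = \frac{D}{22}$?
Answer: $\frac{97391570453816768273229841}{69111759108336680738687256} \approx 1.4092$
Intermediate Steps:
$g{\left(F,D \right)} = \frac{D}{22}$ ($g{\left(F,D \right)} = D \frac{1}{22} = \frac{D}{22}$)
$P{\left(O \right)} = 2 O \left(40 + O\right)$
$\frac{\left(-1487381 - 653336\right) + P{\left(\frac{g{\left(19,-2 \right)}}{-572} + \frac{621}{-443} \right)}}{-3775741} + \frac{3968327}{4711887} = \frac{\left(-1487381 - 653336\right) + 2 \left(\frac{\frac{1}{22} \left(-2\right)}{-572} + \frac{621}{-443}\right) \left(40 + \left(\frac{\frac{1}{22} \left(-2\right)}{-572} + \frac{621}{-443}\right)\right)}{-3775741} + \frac{3968327}{4711887} = \left(-2140717 + 2 \left(\left(- \frac{1}{11}\right) \left(- \frac{1}{572}\right) + 621 \left(- \frac{1}{443}\right)\right) \left(40 + \left(\left(- \frac{1}{11}\right) \left(- \frac{1}{572}\right) + 621 \left(- \frac{1}{443}\right)\right)\right)\right) \left(- \frac{1}{3775741}\right) + 3968327 \cdot \frac{1}{4711887} = \left(-2140717 + 2 \left(\frac{1}{6292} - \frac{621}{443}\right) \left(40 + \left(\frac{1}{6292} - \frac{621}{443}\right)\right)\right) \left(- \frac{1}{3775741}\right) + \frac{3968327}{4711887} = \left(-2140717 + 2 \left(- \frac{3906889}{2787356}\right) \left(40 - \frac{3906889}{2787356}\right)\right) \left(- \frac{1}{3775741}\right) + \frac{3968327}{4711887} = \left(-2140717 + 2 \left(- \frac{3906889}{2787356}\right) \frac{107587351}{2787356}\right) \left(- \frac{1}{3775741}\right) + \frac{3968327}{4711887} = \left(-2140717 - \frac{420331838161039}{3884676735368}\right) \left(- \frac{1}{3775741}\right) + \frac{3968327}{4711887} = \left(- \frac{8316413858744939895}{3884676735368}\right) \left(- \frac{1}{3775741}\right) + \frac{3968327}{4711887} = \frac{8316413858744939895}{14667533221475107688} + \frac{3968327}{4711887} = \frac{97391570453816768273229841}{69111759108336680738687256}$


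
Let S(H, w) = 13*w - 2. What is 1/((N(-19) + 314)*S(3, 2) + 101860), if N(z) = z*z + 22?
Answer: 1/118588 ≈ 8.4326e-6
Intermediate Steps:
N(z) = 22 + z² (N(z) = z² + 22 = 22 + z²)
S(H, w) = -2 + 13*w
1/((N(-19) + 314)*S(3, 2) + 101860) = 1/(((22 + (-19)²) + 314)*(-2 + 13*2) + 101860) = 1/(((22 + 361) + 314)*(-2 + 26) + 101860) = 1/((383 + 314)*24 + 101860) = 1/(697*24 + 101860) = 1/(16728 + 101860) = 1/118588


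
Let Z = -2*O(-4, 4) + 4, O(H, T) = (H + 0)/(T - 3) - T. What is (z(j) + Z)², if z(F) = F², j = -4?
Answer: 1296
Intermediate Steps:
O(H, T) = -T + H/(-3 + T) (O(H, T) = H/(-3 + T) - T = -T + H/(-3 + T))
Z = 20 (Z = -2*(-4 - 1*4² + 3*4)/(-3 + 4) + 4 = -2*(-4 - 1*16 + 12)/1 + 4 = -2*(-4 - 16 + 12) + 4 = -2*(-8) + 4 = 16 + 4 = 20)
(z(j) + Z)² = ((-4)² + 20)² = (16 + 20)² = 36² = 1296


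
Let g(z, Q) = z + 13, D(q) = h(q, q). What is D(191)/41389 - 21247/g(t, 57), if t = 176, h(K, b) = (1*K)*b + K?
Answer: -872461075/7822521 ≈ -111.53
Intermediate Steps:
h(K, b) = K + K*b (h(K, b) = K*b + K = K + K*b)
D(q) = q*(1 + q)
g(z, Q) = 13 + z
D(191)/41389 - 21247/g(t, 57) = (191*(1 + 191))/41389 - 21247/(13 + 176) = (191*192)*(1/41389) - 21247/189 = 36672*(1/41389) - 21247*1/189 = 36672/41389 - 21247/189 = -872461075/7822521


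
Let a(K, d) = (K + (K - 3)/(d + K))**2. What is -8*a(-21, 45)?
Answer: -3872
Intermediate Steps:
a(K, d) = (K + (-3 + K)/(K + d))**2
-8*a(-21, 45) = -8*(-3 - 21 + (-21)**2 - 21*45)**2/(-21 + 45)**2 = -8*(-3 - 21 + 441 - 945)**2/24**2 = -(-528)**2/72 = -278784/72 = -8*484 = -3872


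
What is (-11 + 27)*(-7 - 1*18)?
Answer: -400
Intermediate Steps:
(-11 + 27)*(-7 - 1*18) = 16*(-7 - 18) = 16*(-25) = -400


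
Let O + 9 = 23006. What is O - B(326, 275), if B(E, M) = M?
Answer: 22722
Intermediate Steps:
O = 22997 (O = -9 + 23006 = 22997)
O - B(326, 275) = 22997 - 1*275 = 22997 - 275 = 22722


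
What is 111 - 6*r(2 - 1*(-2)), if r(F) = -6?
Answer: 147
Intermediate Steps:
111 - 6*r(2 - 1*(-2)) = 111 - 6*(-6) = 111 + 36 = 147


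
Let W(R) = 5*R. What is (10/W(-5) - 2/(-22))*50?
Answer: -170/11 ≈ -15.455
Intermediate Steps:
(10/W(-5) - 2/(-22))*50 = (10/((5*(-5))) - 2/(-22))*50 = (10/(-25) - 2*(-1/22))*50 = (10*(-1/25) + 1/11)*50 = (-⅖ + 1/11)*50 = -17/55*50 = -170/11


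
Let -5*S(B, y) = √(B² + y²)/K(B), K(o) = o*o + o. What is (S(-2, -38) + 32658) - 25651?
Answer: 7007 - √362/5 ≈ 7003.2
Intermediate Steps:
K(o) = o + o² (K(o) = o² + o = o + o²)
S(B, y) = -√(B² + y²)/(5*B*(1 + B)) (S(B, y) = -√(B² + y²)/(5*(B*(1 + B))) = -√(B² + y²)*1/(B*(1 + B))/5 = -√(B² + y²)/(5*B*(1 + B)))
(S(-2, -38) + 32658) - 25651 = (-⅕*√((-2)² + (-38)²)/(-2*(1 - 2)) + 32658) - 25651 = (-⅕*(-½)*√(4 + 1444)/(-1) + 32658) - 25651 = (-⅕*(-½)*(-1)*√1448 + 32658) - 25651 = (-⅕*(-½)*(-1)*2*√362 + 32658) - 25651 = (-√362/5 + 32658) - 25651 = (32658 - √362/5) - 25651 = 7007 - √362/5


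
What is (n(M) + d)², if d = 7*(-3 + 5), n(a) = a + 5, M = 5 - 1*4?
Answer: 400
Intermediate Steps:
M = 1 (M = 5 - 4 = 1)
n(a) = 5 + a
d = 14 (d = 7*2 = 14)
(n(M) + d)² = ((5 + 1) + 14)² = (6 + 14)² = 20² = 400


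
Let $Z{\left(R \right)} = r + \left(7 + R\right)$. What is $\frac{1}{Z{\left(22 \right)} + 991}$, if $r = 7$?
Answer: $\frac{1}{1027} \approx 0.00097371$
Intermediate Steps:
$Z{\left(R \right)} = 14 + R$ ($Z{\left(R \right)} = 7 + \left(7 + R\right) = 14 + R$)
$\frac{1}{Z{\left(22 \right)} + 991} = \frac{1}{\left(14 + 22\right) + 991} = \frac{1}{36 + 991} = \frac{1}{1027}$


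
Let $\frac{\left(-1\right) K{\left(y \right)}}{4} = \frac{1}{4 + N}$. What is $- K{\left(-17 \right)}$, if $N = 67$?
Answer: $\frac{4}{71} \approx 0.056338$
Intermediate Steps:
$K{\left(y \right)} = - \frac{4}{71}$ ($K{\left(y \right)} = - \frac{4}{4 + 67} = - \frac{4}{71}$)
$- K{\left(-17 \right)} = \left(-1\right) \left(- \frac{4}{71}\right) = \frac{4}{71}$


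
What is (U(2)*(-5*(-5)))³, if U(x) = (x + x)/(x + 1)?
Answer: 1000000/27 ≈ 37037.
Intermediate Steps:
U(x) = 2*x/(1 + x) (U(x) = (2*x)/(1 + x) = 2*x/(1 + x))
(U(2)*(-5*(-5)))³ = ((2*2/(1 + 2))*(-5*(-5)))³ = ((2*2/3)*25)³ = ((2*2*(⅓))*25)³ = ((4/3)*25)³ = (100/3)³ = 1000000/27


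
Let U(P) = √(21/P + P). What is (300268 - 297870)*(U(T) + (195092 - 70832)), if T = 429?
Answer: 297975480 + 218*√8773622/13 ≈ 2.9802e+8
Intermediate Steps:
U(P) = √(P + 21/P)
(300268 - 297870)*(U(T) + (195092 - 70832)) = (300268 - 297870)*(√(429 + 21/429) + (195092 - 70832)) = 2398*(√(429 + 21*(1/429)) + 124260) = 2398*(√(429 + 7/143) + 124260) = 2398*(√(61354/143) + 124260) = 2398*(√8773622/143 + 124260) = 2398*(124260 + √8773622/143) = 297975480 + 218*√8773622/13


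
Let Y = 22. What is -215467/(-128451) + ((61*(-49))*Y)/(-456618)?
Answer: 17805465244/9775506453 ≈ 1.8214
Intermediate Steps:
-215467/(-128451) + ((61*(-49))*Y)/(-456618) = -215467/(-128451) + ((61*(-49))*22)/(-456618) = -215467*(-1/128451) - 2989*22*(-1/456618) = 215467/128451 - 65758*(-1/456618) = 215467/128451 + 32879/228309 = 17805465244/9775506453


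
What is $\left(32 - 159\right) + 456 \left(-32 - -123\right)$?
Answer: $41369$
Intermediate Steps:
$\left(32 - 159\right) + 456 \left(-32 - -123\right) = -127 + 456 \left(-32 + 123\right) = -127 + 456 \cdot 91 = -127 + 41496 = 41369$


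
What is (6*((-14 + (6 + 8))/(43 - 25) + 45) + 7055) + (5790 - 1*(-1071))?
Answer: 14186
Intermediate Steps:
(6*((-14 + (6 + 8))/(43 - 25) + 45) + 7055) + (5790 - 1*(-1071)) = (6*((-14 + 14)/18 + 45) + 7055) + (5790 + 1071) = (6*(0*(1/18) + 45) + 7055) + 6861 = (6*(0 + 45) + 7055) + 6861 = (6*45 + 7055) + 6861 = (270 + 7055) + 6861 = 7325 + 6861 = 14186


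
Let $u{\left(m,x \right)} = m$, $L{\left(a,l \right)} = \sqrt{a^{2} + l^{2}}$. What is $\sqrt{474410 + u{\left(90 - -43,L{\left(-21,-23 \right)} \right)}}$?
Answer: $3 \sqrt{52727} \approx 688.87$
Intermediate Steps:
$\sqrt{474410 + u{\left(90 - -43,L{\left(-21,-23 \right)} \right)}} = \sqrt{474410 + \left(90 - -43\right)} = \sqrt{474410 + \left(90 + 43\right)} = \sqrt{474410 + 133} = \sqrt{474543} = 3 \sqrt{52727}$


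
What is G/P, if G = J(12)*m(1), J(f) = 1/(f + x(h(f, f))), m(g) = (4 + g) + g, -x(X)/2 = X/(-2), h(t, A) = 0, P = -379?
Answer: -1/758 ≈ -0.0013193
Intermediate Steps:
x(X) = X (x(X) = -2*X/(-2) = -2*X*(-1)/2 = -(-1)*X = X)
m(g) = 4 + 2*g
J(f) = 1/f (J(f) = 1/(f + 0) = 1/f)
G = 1/2 (G = (4 + 2*1)/12 = (4 + 2)/12 = (1/12)*6 = 1/2 ≈ 0.50000)
G/P = (1/2)/(-379) = (1/2)*(-1/379) = -1/758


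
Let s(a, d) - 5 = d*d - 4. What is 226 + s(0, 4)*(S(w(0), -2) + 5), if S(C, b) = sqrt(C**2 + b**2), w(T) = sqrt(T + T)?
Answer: 345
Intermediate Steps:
w(T) = sqrt(2)*sqrt(T) (w(T) = sqrt(2*T) = sqrt(2)*sqrt(T))
s(a, d) = 1 + d**2 (s(a, d) = 5 + (d*d - 4) = 5 + (d**2 - 4) = 5 + (-4 + d**2) = 1 + d**2)
226 + s(0, 4)*(S(w(0), -2) + 5) = 226 + (1 + 4**2)*(sqrt((sqrt(2)*sqrt(0))**2 + (-2)**2) + 5) = 226 + (1 + 16)*(sqrt((sqrt(2)*0)**2 + 4) + 5) = 226 + 17*(sqrt(0**2 + 4) + 5) = 226 + 17*(sqrt(0 + 4) + 5) = 226 + 17*(sqrt(4) + 5) = 226 + 17*(2 + 5) = 226 + 17*7 = 226 + 119 = 345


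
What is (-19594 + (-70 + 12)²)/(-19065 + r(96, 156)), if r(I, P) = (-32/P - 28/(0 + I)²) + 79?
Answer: 486120960/568674907 ≈ 0.85483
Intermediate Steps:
r(I, P) = 79 - 32/P - 28/I² (r(I, P) = (-32/P - 28/I²) + 79 = 79 - 32/P - 28/I²)
(-19594 + (-70 + 12)²)/(-19065 + r(96, 156)) = (-19594 + (-70 + 12)²)/(-19065 + (79 - 32/156 - 28/96²)) = (-19594 + (-58)²)/(-19065 + (79 - 32*1/156 - 28*1/9216)) = (-19594 + 3364)/(-19065 + (79 - 8/39 - 7/2304)) = -16230/(-19065 + 2359973/29952) = -16230/(-568674907/29952) = -16230*(-29952/568674907) = 486120960/568674907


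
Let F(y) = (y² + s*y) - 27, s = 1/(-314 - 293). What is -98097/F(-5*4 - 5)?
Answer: -59544879/363011 ≈ -164.03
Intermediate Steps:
s = -1/607 (s = 1/(-607) = -1/607 ≈ -0.0016474)
F(y) = -27 + y² - y/607 (F(y) = (y² - y/607) - 27 = -27 + y² - y/607)
-98097/F(-5*4 - 5) = -98097/(-27 + (-5*4 - 5)² - (-5*4 - 5)/607) = -98097/(-27 + (-20 - 5)² - (-20 - 5)/607) = -98097/(-27 + (-25)² - 1/607*(-25)) = -98097/(-27 + 625 + 25/607) = -98097/363011/607 = -98097*607/363011 = -59544879/363011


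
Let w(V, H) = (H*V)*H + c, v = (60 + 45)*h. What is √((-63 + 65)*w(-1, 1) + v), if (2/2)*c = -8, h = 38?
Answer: 2*√993 ≈ 63.024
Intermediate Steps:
c = -8
v = 3990 (v = (60 + 45)*38 = 105*38 = 3990)
w(V, H) = -8 + V*H² (w(V, H) = (H*V)*H - 8 = V*H² - 8 = -8 + V*H²)
√((-63 + 65)*w(-1, 1) + v) = √((-63 + 65)*(-8 - 1*1²) + 3990) = √(2*(-8 - 1*1) + 3990) = √(2*(-8 - 1) + 3990) = √(2*(-9) + 3990) = √(-18 + 3990) = √3972 = 2*√993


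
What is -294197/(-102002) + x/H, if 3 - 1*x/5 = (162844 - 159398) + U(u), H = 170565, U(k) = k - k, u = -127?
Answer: 9684749375/3479594226 ≈ 2.7833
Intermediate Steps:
U(k) = 0
x = -17215 (x = 15 - 5*((162844 - 159398) + 0) = 15 - 5*(3446 + 0) = 15 - 5*3446 = 15 - 17230 = -17215)
-294197/(-102002) + x/H = -294197/(-102002) - 17215/170565 = -294197*(-1/102002) - 17215*1/170565 = 294197/102002 - 3443/34113 = 9684749375/3479594226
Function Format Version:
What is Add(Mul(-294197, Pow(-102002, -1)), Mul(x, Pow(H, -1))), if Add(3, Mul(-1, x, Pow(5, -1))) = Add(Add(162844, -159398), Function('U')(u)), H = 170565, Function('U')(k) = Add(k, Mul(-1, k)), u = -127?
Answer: Rational(9684749375, 3479594226) ≈ 2.7833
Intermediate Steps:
Function('U')(k) = 0
x = -17215 (x = Add(15, Mul(-5, Add(Add(162844, -159398), 0))) = Add(15, Mul(-5, Add(3446, 0))) = Add(15, Mul(-5, 3446)) = Add(15, -17230) = -17215)
Add(Mul(-294197, Pow(-102002, -1)), Mul(x, Pow(H, -1))) = Add(Mul(-294197, Pow(-102002, -1)), Mul(-17215, Pow(170565, -1))) = Add(Mul(-294197, Rational(-1, 102002)), Mul(-17215, Rational(1, 170565))) = Add(Rational(294197, 102002), Rational(-3443, 34113)) = Rational(9684749375, 3479594226)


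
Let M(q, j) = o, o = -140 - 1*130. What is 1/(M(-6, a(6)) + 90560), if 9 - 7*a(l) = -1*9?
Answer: 1/90290 ≈ 1.1075e-5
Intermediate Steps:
a(l) = 18/7 (a(l) = 9/7 - (-1)*9/7 = 9/7 - 1/7*(-9) = 9/7 + 9/7 = 18/7)
o = -270 (o = -140 - 130 = -270)
M(q, j) = -270
1/(M(-6, a(6)) + 90560) = 1/(-270 + 90560) = 1/90290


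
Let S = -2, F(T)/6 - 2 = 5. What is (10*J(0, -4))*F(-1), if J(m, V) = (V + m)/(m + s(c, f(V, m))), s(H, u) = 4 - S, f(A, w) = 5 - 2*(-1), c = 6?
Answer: -280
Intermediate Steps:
F(T) = 42 (F(T) = 12 + 6*5 = 12 + 30 = 42)
f(A, w) = 7 (f(A, w) = 5 + 2 = 7)
s(H, u) = 6 (s(H, u) = 4 - 1*(-2) = 4 + 2 = 6)
J(m, V) = (V + m)/(6 + m) (J(m, V) = (V + m)/(m + 6) = (V + m)/(6 + m))
(10*J(0, -4))*F(-1) = (10*((-4 + 0)/(6 + 0)))*42 = (10*(-4/6))*42 = (10*((1/6)*(-4)))*42 = (10*(-2/3))*42 = -20/3*42 = -280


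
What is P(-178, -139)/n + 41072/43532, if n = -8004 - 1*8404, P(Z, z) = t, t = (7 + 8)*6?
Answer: 83748937/89284132 ≈ 0.93800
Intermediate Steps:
t = 90 (t = 15*6 = 90)
P(Z, z) = 90
n = -16408 (n = -8004 - 8404 = -16408)
P(-178, -139)/n + 41072/43532 = 90/(-16408) + 41072/43532 = 90*(-1/16408) + 41072*(1/43532) = -45/8204 + 10268/10883 = 83748937/89284132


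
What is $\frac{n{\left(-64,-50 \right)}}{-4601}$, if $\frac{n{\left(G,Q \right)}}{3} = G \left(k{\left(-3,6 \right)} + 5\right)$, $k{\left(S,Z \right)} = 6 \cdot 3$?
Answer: $\frac{4416}{4601} \approx 0.95979$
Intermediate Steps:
$k{\left(S,Z \right)} = 18$
$n{\left(G,Q \right)} = 69 G$ ($n{\left(G,Q \right)} = 3 G \left(18 + 5\right) = 3 G 23 = 3 \cdot 23 G = 69 G$)
$\frac{n{\left(-64,-50 \right)}}{-4601} = \frac{69 \left(-64\right)}{-4601} = \left(-4416\right) \left(- \frac{1}{4601}\right) = \frac{4416}{4601}$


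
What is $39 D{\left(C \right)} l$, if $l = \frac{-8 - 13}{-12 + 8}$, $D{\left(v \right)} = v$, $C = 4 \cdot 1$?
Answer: $819$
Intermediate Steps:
$C = 4$
$l = \frac{21}{4}$ ($l = - \frac{21}{-4} = \left(-21\right) \left(- \frac{1}{4}\right) = \frac{21}{4} \approx 5.25$)
$39 D{\left(C \right)} l = 39 \cdot 4 \cdot \frac{21}{4} = 156 \cdot \frac{21}{4} = 819$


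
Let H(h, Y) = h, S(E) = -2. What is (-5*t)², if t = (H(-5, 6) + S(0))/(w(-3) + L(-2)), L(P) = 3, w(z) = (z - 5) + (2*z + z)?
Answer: 25/4 ≈ 6.2500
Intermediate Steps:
w(z) = -5 + 4*z (w(z) = (-5 + z) + 3*z = -5 + 4*z)
t = ½ (t = (-5 - 2)/((-5 + 4*(-3)) + 3) = -7/((-5 - 12) + 3) = -7/(-17 + 3) = -7/(-14) = -7*(-1/14) = ½ ≈ 0.50000)
(-5*t)² = (-5*½)² = (-5/2)² = 25/4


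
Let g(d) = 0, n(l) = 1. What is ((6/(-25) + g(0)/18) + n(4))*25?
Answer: 19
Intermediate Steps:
((6/(-25) + g(0)/18) + n(4))*25 = ((6/(-25) + 0/18) + 1)*25 = ((6*(-1/25) + 0*(1/18)) + 1)*25 = ((-6/25 + 0) + 1)*25 = (-6/25 + 1)*25 = (19/25)*25 = 19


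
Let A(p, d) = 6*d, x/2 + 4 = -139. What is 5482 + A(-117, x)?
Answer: 3766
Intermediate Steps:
x = -286 (x = -8 + 2*(-139) = -8 - 278 = -286)
5482 + A(-117, x) = 5482 + 6*(-286) = 5482 - 1716 = 3766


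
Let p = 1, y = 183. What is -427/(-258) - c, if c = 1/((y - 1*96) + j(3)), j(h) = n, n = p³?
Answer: 18659/11352 ≈ 1.6437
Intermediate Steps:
n = 1 (n = 1³ = 1)
j(h) = 1
c = 1/88 (c = 1/((183 - 1*96) + 1) = 1/((183 - 96) + 1) = 1/(87 + 1) = 1/88 ≈ 0.011364)
-427/(-258) - c = -427/(-258) - 1*1/88 = -427*(-1/258) - 1/88 = 427/258 - 1/88 = 18659/11352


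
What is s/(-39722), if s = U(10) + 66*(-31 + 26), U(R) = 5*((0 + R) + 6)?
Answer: 125/19861 ≈ 0.0062937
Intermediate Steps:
U(R) = 30 + 5*R (U(R) = 5*(R + 6) = 5*(6 + R) = 30 + 5*R)
s = -250 (s = (30 + 5*10) + 66*(-31 + 26) = (30 + 50) + 66*(-5) = 80 - 330 = -250)
s/(-39722) = -250/(-39722) = -250*(-1/39722) = 125/19861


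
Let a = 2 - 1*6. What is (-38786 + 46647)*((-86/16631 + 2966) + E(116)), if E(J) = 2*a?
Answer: 386717272732/16631 ≈ 2.3253e+7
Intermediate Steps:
a = -4 (a = 2 - 6 = -4)
E(J) = -8 (E(J) = 2*(-4) = -8)
(-38786 + 46647)*((-86/16631 + 2966) + E(116)) = (-38786 + 46647)*((-86/16631 + 2966) - 8) = 7861*((-86*1/16631 + 2966) - 8) = 7861*((-86/16631 + 2966) - 8) = 7861*(49327460/16631 - 8) = 7861*(49194412/16631) = 386717272732/16631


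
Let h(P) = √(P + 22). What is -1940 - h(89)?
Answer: -1940 - √111 ≈ -1950.5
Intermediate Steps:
h(P) = √(22 + P)
-1940 - h(89) = -1940 - √(22 + 89) = -1940 - √111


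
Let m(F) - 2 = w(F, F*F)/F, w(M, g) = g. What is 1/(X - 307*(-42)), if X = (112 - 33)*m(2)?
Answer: 1/13210 ≈ 7.5700e-5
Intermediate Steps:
m(F) = 2 + F (m(F) = 2 + (F*F)/F = 2 + F²/F = 2 + F)
X = 316 (X = (112 - 33)*(2 + 2) = 79*4 = 316)
1/(X - 307*(-42)) = 1/(316 - 307*(-42)) = 1/(316 + 12894) = 1/13210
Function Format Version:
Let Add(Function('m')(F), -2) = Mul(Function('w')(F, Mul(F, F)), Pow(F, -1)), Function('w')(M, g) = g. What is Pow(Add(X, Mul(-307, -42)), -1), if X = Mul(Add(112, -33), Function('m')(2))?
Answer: Rational(1, 13210) ≈ 7.5700e-5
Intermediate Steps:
Function('m')(F) = Add(2, F) (Function('m')(F) = Add(2, Mul(Mul(F, F), Pow(F, -1))) = Add(2, Mul(Pow(F, 2), Pow(F, -1))) = Add(2, F))
X = 316 (X = Mul(Add(112, -33), Add(2, 2)) = Mul(79, 4) = 316)
Pow(Add(X, Mul(-307, -42)), -1) = Pow(Add(316, Mul(-307, -42)), -1) = Pow(Add(316, 12894), -1) = Pow(13210, -1) = Rational(1, 13210)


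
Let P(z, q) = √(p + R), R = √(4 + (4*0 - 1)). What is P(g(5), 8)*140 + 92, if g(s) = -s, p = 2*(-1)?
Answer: 92 + 140*√(-2 + √3) ≈ 92.0 + 72.469*I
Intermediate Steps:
p = -2
R = √3 (R = √(4 + (0 - 1)) = √(4 - 1) = √3 ≈ 1.7320)
P(z, q) = √(-2 + √3)
P(g(5), 8)*140 + 92 = √(-2 + √3)*140 + 92 = 140*√(-2 + √3) + 92 = 92 + 140*√(-2 + √3)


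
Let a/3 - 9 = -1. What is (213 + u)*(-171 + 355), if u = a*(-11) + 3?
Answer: -8832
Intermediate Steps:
a = 24 (a = 27 + 3*(-1) = 27 - 3 = 24)
u = -261 (u = 24*(-11) + 3 = -264 + 3 = -261)
(213 + u)*(-171 + 355) = (213 - 261)*(-171 + 355) = -48*184 = -8832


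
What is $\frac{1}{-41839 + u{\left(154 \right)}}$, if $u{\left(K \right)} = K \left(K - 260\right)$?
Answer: $- \frac{1}{58163} \approx -1.7193 \cdot 10^{-5}$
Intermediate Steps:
$u{\left(K \right)} = K \left(-260 + K\right)$
$\frac{1}{-41839 + u{\left(154 \right)}} = \frac{1}{-41839 + 154 \left(-260 + 154\right)} = \frac{1}{-41839 + 154 \left(-106\right)} = \frac{1}{-41839 - 16324} = \frac{1}{-58163} = - \frac{1}{58163}$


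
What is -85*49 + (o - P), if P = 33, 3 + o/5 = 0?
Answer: -4213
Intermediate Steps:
o = -15 (o = -15 + 5*0 = -15 + 0 = -15)
-85*49 + (o - P) = -85*49 + (-15 - 1*33) = -4165 + (-15 - 33) = -4165 - 48 = -4213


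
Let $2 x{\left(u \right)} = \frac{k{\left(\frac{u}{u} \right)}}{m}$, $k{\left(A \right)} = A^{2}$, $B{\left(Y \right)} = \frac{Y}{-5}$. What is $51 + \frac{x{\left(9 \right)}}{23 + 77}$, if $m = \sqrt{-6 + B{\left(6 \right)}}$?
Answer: $51 - \frac{i \sqrt{5}}{1200} \approx 51.0 - 0.0018634 i$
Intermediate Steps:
$B{\left(Y \right)} = - \frac{Y}{5}$ ($B{\left(Y \right)} = Y \left(- \frac{1}{5}\right) = - \frac{Y}{5}$)
$m = \frac{6 i \sqrt{5}}{5}$ ($m = \sqrt{-6 - \frac{6}{5}} = \sqrt{- \frac{36}{5}} = \frac{6 i \sqrt{5}}{5} \approx 2.6833 i$)
$x{\left(u \right)} = - \frac{i \sqrt{5}}{12}$ ($x{\left(u \right)} = \frac{\left(\frac{u}{u}\right)^{2} \frac{1}{\frac{6}{5} i \sqrt{5}}}{2} = \frac{1^{2} \left(- \frac{i \sqrt{5}}{6}\right)}{2} = \frac{1 \left(- \frac{i \sqrt{5}}{6}\right)}{2} = \frac{\left(- \frac{1}{6}\right) i \sqrt{5}}{2} = - \frac{i \sqrt{5}}{12}$)
$51 + \frac{x{\left(9 \right)}}{23 + 77} = 51 + \frac{\left(- \frac{1}{12}\right) i \sqrt{5}}{23 + 77} = 51 + \frac{\left(- \frac{1}{12}\right) i \sqrt{5}}{100} = 51 - \frac{i \sqrt{5}}{1200}$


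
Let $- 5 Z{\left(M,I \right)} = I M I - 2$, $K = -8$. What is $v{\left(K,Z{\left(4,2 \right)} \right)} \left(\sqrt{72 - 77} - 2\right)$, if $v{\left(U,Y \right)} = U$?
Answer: $16 - 8 i \sqrt{5} \approx 16.0 - 17.889 i$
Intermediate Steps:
$Z{\left(M,I \right)} = \frac{2}{5} - \frac{M I^{2}}{5}$ ($Z{\left(M,I \right)} = - \frac{I M I - 2}{5} = - \frac{M I^{2} - 2}{5} = - \frac{-2 + M I^{2}}{5} = \frac{2}{5} - \frac{M I^{2}}{5}$)
$v{\left(K,Z{\left(4,2 \right)} \right)} \left(\sqrt{72 - 77} - 2\right) = - 8 \left(\sqrt{72 - 77} - 2\right) = - 8 \left(\sqrt{-5} - 2\right) = - 8 \left(i \sqrt{5} - 2\right) = - 8 \left(-2 + i \sqrt{5}\right) = 16 - 8 i \sqrt{5}$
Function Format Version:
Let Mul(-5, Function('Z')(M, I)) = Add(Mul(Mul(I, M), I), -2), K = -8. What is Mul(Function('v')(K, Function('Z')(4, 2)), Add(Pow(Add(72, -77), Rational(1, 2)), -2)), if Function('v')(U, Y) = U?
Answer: Add(16, Mul(-8, I, Pow(5, Rational(1, 2)))) ≈ Add(16.000, Mul(-17.889, I))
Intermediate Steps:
Function('Z')(M, I) = Add(Rational(2, 5), Mul(Rational(-1, 5), M, Pow(I, 2))) (Function('Z')(M, I) = Mul(Rational(-1, 5), Add(Mul(Mul(I, M), I), -2)) = Mul(Rational(-1, 5), Add(Mul(M, Pow(I, 2)), -2)) = Mul(Rational(-1, 5), Add(-2, Mul(M, Pow(I, 2)))) = Add(Rational(2, 5), Mul(Rational(-1, 5), M, Pow(I, 2))))
Mul(Function('v')(K, Function('Z')(4, 2)), Add(Pow(Add(72, -77), Rational(1, 2)), -2)) = Mul(-8, Add(Pow(Add(72, -77), Rational(1, 2)), -2)) = Mul(-8, Add(Pow(-5, Rational(1, 2)), -2)) = Mul(-8, Add(Mul(I, Pow(5, Rational(1, 2))), -2)) = Mul(-8, Add(-2, Mul(I, Pow(5, Rational(1, 2))))) = Add(16, Mul(-8, I, Pow(5, Rational(1, 2))))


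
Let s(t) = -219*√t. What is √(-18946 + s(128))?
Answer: √(-18946 - 1752*√2) ≈ 146.37*I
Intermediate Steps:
√(-18946 + s(128)) = √(-18946 - 1752*√2)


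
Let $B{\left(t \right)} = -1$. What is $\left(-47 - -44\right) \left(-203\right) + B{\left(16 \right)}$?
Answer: $608$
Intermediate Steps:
$\left(-47 - -44\right) \left(-203\right) + B{\left(16 \right)} = \left(-47 - -44\right) \left(-203\right) - 1 = \left(-47 + 44\right) \left(-203\right) - 1 = \left(-3\right) \left(-203\right) - 1 = 609 - 1 = 608$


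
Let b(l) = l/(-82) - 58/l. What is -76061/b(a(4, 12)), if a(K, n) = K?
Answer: 6237002/1193 ≈ 5228.0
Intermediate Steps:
b(l) = -58/l - l/82 (b(l) = l*(-1/82) - 58/l = -l/82 - 58/l = -58/l - l/82)
-76061/b(a(4, 12)) = -76061/(-58/4 - 1/82*4) = -76061/(-58*¼ - 2/41) = -76061/(-29/2 - 2/41) = -76061/(-1193/82) = -76061*(-82/1193) = 6237002/1193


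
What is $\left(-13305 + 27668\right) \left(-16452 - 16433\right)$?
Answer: $-472327255$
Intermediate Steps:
$\left(-13305 + 27668\right) \left(-16452 - 16433\right) = 14363 \left(-32885\right) = -472327255$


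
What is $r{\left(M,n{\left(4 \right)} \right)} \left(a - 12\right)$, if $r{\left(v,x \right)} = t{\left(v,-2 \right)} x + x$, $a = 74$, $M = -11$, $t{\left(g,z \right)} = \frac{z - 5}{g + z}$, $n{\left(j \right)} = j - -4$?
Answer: $\frac{9920}{13} \approx 763.08$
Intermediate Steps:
$n{\left(j \right)} = 4 + j$ ($n{\left(j \right)} = j + 4 = 4 + j$)
$t{\left(g,z \right)} = \frac{-5 + z}{g + z}$
$r{\left(v,x \right)} = x - \frac{7 x}{-2 + v}$ ($r{\left(v,x \right)} = \frac{-5 - 2}{v - 2} x + x = \frac{1}{-2 + v} \left(-7\right) x + x = - \frac{7}{-2 + v} x + x = - \frac{7 x}{-2 + v} + x = x - \frac{7 x}{-2 + v}$)
$r{\left(M,n{\left(4 \right)} \right)} \left(a - 12\right) = \frac{\left(4 + 4\right) \left(-9 - 11\right)}{-2 - 11} \left(74 - 12\right) = 8 \frac{1}{-13} \left(-20\right) 62 = 8 \left(- \frac{1}{13}\right) \left(-20\right) 62 = \frac{160}{13} \cdot 62 = \frac{9920}{13}$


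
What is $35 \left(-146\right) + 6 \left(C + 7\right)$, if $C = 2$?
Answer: $-5056$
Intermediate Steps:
$35 \left(-146\right) + 6 \left(C + 7\right) = 35 \left(-146\right) + 6 \left(2 + 7\right) = -5110 + 6 \cdot 9 = -5110 + 54 = -5056$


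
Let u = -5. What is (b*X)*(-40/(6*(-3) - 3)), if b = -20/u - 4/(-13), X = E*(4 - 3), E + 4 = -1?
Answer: -1600/39 ≈ -41.026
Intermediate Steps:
E = -5 (E = -4 - 1 = -5)
X = -5 (X = -5*(4 - 3) = -5*1 = -5)
b = 56/13 (b = -20/(-5) - 4/(-13) = -20*(-⅕) - 4*(-1/13) = 4 + 4/13 = 56/13 ≈ 4.3077)
(b*X)*(-40/(6*(-3) - 3)) = ((56/13)*(-5))*(-40/(6*(-3) - 3)) = -(-11200)/(13*(-18 - 3)) = -(-11200)/(13*(-21)) = -(-11200)*(-1)/(13*21) = -280/13*40/21 = -1600/39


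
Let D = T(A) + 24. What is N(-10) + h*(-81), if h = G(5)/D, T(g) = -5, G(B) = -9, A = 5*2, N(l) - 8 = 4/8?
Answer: 1781/38 ≈ 46.868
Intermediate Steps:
N(l) = 17/2 (N(l) = 8 + 4/8 = 8 + 4*(⅛) = 8 + ½ = 17/2)
A = 10
D = 19 (D = -5 + 24 = 19)
h = -9/19 ≈ -0.47368
N(-10) + h*(-81) = 17/2 - 9/19*(-81) = 17/2 + 729/19 = 1781/38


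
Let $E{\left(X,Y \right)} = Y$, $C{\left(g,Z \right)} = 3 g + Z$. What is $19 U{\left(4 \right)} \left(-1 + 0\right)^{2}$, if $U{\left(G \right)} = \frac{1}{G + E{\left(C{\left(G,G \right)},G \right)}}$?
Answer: $\frac{19}{8} \approx 2.375$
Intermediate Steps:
$C{\left(g,Z \right)} = Z + 3 g$
$U{\left(G \right)} = \frac{1}{2 G}$ ($U{\left(G \right)} = \frac{1}{G + G} = \frac{1}{2 G}$)
$19 U{\left(4 \right)} \left(-1 + 0\right)^{2} = 19 \frac{1}{2 \cdot 4} \left(-1 + 0\right)^{2} = 19 \cdot \frac{1}{2} \cdot \frac{1}{4} \left(-1\right)^{2} = 19 \cdot \frac{1}{8} \cdot 1 = \frac{19}{8} \cdot 1 = \frac{19}{8}$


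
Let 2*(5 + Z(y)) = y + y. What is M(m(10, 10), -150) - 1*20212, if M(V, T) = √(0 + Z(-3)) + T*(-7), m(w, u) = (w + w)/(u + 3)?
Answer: -19162 + 2*I*√2 ≈ -19162.0 + 2.8284*I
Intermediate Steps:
m(w, u) = 2*w/(3 + u) (m(w, u) = (2*w)/(3 + u) = 2*w/(3 + u))
Z(y) = -5 + y (Z(y) = -5 + (y + y)/2 = -5 + (2*y)/2 = -5 + y)
M(V, T) = -7*T + 2*I*√2 (M(V, T) = √(0 + (-5 - 3)) + T*(-7) = √(0 - 8) - 7*T = √(-8) - 7*T = 2*I*√2 - 7*T = -7*T + 2*I*√2)
M(m(10, 10), -150) - 1*20212 = (-7*(-150) + 2*I*√2) - 1*20212 = (1050 + 2*I*√2) - 20212 = -19162 + 2*I*√2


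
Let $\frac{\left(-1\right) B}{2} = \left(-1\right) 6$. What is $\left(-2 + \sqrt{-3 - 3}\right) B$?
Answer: $-24 + 12 i \sqrt{6} \approx -24.0 + 29.394 i$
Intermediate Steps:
$B = 12$ ($B = - 2 \left(\left(-1\right) 6\right) = \left(-2\right) \left(-6\right) = 12$)
$\left(-2 + \sqrt{-3 - 3}\right) B = \left(-2 + \sqrt{-3 - 3}\right) 12 = \left(-2 + \sqrt{-6}\right) 12 = \left(-2 + i \sqrt{6}\right) 12 = -24 + 12 i \sqrt{6}$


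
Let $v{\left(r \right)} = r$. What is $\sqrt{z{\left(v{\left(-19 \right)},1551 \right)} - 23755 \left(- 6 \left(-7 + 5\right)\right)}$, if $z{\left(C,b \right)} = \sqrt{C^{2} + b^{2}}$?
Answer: $\sqrt{-285060 + \sqrt{2405962}} \approx 532.46 i$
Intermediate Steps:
$\sqrt{z{\left(v{\left(-19 \right)},1551 \right)} - 23755 \left(- 6 \left(-7 + 5\right)\right)} = \sqrt{\sqrt{\left(-19\right)^{2} + 1551^{2}} - 23755 \left(- 6 \left(-7 + 5\right)\right)} = \sqrt{\sqrt{361 + 2405601} - 23755 \left(\left(-6\right) \left(-2\right)\right)} = \sqrt{\sqrt{2405962} - 285060} = \sqrt{-285060 + \sqrt{2405962}}$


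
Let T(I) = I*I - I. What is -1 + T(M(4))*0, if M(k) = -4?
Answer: -1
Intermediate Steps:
T(I) = I² - I
-1 + T(M(4))*0 = -1 - 4*(-1 - 4)*0 = -1 - 4*(-5)*0 = -1 + 20*0 = -1 + 0 = -1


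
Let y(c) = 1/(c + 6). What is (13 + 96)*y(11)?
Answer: 109/17 ≈ 6.4118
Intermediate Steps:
y(c) = 1/(6 + c)
(13 + 96)*y(11) = (13 + 96)/(6 + 11) = 109/17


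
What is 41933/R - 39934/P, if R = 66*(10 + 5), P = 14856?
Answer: 48618499/1225620 ≈ 39.669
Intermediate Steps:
R = 990 (R = 66*15 = 990)
41933/R - 39934/P = 41933/990 - 39934/14856 = 41933*(1/990) - 39934*1/14856 = 41933/990 - 19967/7428 = 48618499/1225620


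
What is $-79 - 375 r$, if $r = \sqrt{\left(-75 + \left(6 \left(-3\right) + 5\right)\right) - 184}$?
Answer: $-79 - 1500 i \sqrt{17} \approx -79.0 - 6184.7 i$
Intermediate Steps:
$r = 4 i \sqrt{17}$ ($r = \sqrt{\left(-75 + \left(-18 + 5\right)\right) - 184} = \sqrt{\left(-75 - 13\right) - 184} = \sqrt{-88 - 184} = \sqrt{-272} = 4 i \sqrt{17} \approx 16.492 i$)
$-79 - 375 r = -79 - 375 \cdot 4 i \sqrt{17} = -79 - 1500 i \sqrt{17}$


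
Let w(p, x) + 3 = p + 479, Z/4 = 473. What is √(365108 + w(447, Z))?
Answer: √366031 ≈ 605.00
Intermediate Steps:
Z = 1892 (Z = 4*473 = 1892)
w(p, x) = 476 + p (w(p, x) = -3 + (p + 479) = -3 + (479 + p) = 476 + p)
√(365108 + w(447, Z)) = √(365108 + (476 + 447)) = √(365108 + 923) = √366031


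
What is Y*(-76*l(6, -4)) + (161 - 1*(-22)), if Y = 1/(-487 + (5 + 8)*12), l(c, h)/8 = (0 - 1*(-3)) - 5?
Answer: 59357/331 ≈ 179.33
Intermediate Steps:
l(c, h) = -16 (l(c, h) = 8*((0 - 1*(-3)) - 5) = 8*((0 + 3) - 5) = 8*(3 - 5) = 8*(-2) = -16)
Y = -1/331 (Y = 1/(-487 + 13*12) = 1/(-487 + 156) = 1/(-331) = -1/331 ≈ -0.0030211)
Y*(-76*l(6, -4)) + (161 - 1*(-22)) = -(-76)*(-16)/331 + (161 - 1*(-22)) = -1/331*1216 + (161 + 22) = -1216/331 + 183 = 59357/331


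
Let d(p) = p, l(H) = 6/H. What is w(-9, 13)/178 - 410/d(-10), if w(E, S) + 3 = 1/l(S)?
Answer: 43783/1068 ≈ 40.995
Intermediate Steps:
w(E, S) = -3 + S/6 (w(E, S) = -3 + 1/(6/S) = -3 + S/6)
w(-9, 13)/178 - 410/d(-10) = (-3 + (⅙)*13)/178 - 410/(-10) = (-3 + 13/6)*(1/178) - 410*(-⅒) = -⅚*1/178 + 41 = -5/1068 + 41 = 43783/1068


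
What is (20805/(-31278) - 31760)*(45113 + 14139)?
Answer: -9810255726070/5213 ≈ -1.8819e+9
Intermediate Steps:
(20805/(-31278) - 31760)*(45113 + 14139) = (20805*(-1/31278) - 31760)*59252 = (-6935/10426 - 31760)*59252 = -331136695/10426*59252 = -9810255726070/5213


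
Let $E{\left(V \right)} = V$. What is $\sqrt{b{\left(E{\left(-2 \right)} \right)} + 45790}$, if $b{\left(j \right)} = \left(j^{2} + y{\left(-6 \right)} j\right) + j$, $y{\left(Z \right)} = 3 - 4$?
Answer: $\sqrt{45794} \approx 214.0$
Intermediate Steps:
$y{\left(Z \right)} = -1$
$b{\left(j \right)} = j^{2}$ ($b{\left(j \right)} = \left(j^{2} - j\right) + j = j^{2}$)
$\sqrt{b{\left(E{\left(-2 \right)} \right)} + 45790} = \sqrt{\left(-2\right)^{2} + 45790} = \sqrt{4 + 45790} = \sqrt{45794}$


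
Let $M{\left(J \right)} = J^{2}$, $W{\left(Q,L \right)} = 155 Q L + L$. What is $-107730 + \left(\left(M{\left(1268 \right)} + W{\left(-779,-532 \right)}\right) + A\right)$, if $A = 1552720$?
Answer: $67288622$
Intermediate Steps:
$W{\left(Q,L \right)} = L + 155 L Q$ ($W{\left(Q,L \right)} = 155 L Q + L = L + 155 L Q$)
$-107730 + \left(\left(M{\left(1268 \right)} + W{\left(-779,-532 \right)}\right) + A\right) = -107730 - \left(-3160544 + 532 \left(1 + 155 \left(-779\right)\right)\right) = -107730 - \left(-3160544 + 532 \left(1 - 120745\right)\right) = -107730 + \left(\left(1607824 - -64235808\right) + 1552720\right) = -107730 + \left(\left(1607824 + 64235808\right) + 1552720\right) = -107730 + \left(65843632 + 1552720\right) = -107730 + 67396352 = 67288622$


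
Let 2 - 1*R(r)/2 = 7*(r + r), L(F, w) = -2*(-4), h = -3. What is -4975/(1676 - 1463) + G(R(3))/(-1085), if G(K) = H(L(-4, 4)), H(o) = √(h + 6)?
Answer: -4975/213 - √3/1085 ≈ -23.358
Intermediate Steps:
L(F, w) = 8
R(r) = 4 - 28*r (R(r) = 4 - 14*(r + r) = 4 - 14*2*r = 4 - 28*r)
H(o) = √3 (H(o) = √(-3 + 6) = √3)
G(K) = √3
-4975/(1676 - 1463) + G(R(3))/(-1085) = -4975/(1676 - 1463) + √3/(-1085) = -4975/213 + √3*(-1/1085) = -4975*1/213 - √3/1085 = -4975/213 - √3/1085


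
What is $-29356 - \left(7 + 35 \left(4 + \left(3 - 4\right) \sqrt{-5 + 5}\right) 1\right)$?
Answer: $-29503$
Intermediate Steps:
$-29356 - \left(7 + 35 \left(4 + \left(3 - 4\right) \sqrt{-5 + 5}\right) 1\right) = -29356 - \left(7 + 35 \left(4 - \sqrt{0}\right) 1\right) = -29356 - \left(7 + 35 \left(4 - 0\right) 1\right) = -29356 - \left(7 + 35 \left(4 + 0\right) 1\right) = -29356 - \left(7 + 35 \cdot 4 \cdot 1\right) = -29356 - \left(7 + 35 \cdot 4\right) = -29356 - \left(7 + 140\right) = -29356 - 147 = -29503$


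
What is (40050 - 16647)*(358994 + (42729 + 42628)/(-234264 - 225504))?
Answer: 1287585224541035/153256 ≈ 8.4015e+9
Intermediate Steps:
(40050 - 16647)*(358994 + (42729 + 42628)/(-234264 - 225504)) = 23403*(358994 + 85357/(-459768)) = 23403*(358994 + 85357*(-1/459768)) = 23403*(358994 - 85357/459768) = 23403*(165053868035/459768) = 1287585224541035/153256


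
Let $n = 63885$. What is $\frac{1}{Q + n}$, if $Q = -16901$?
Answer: $\frac{1}{46984} \approx 2.1284 \cdot 10^{-5}$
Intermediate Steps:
$\frac{1}{Q + n} = \frac{1}{-16901 + 63885} = \frac{1}{46984}$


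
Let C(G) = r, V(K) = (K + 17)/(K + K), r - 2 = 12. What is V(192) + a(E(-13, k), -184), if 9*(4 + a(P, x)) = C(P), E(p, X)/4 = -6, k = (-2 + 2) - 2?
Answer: -2189/1152 ≈ -1.9002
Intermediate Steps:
r = 14 (r = 2 + 12 = 14)
k = -2 (k = 0 - 2 = -2)
E(p, X) = -24 (E(p, X) = 4*(-6) = -24)
V(K) = (17 + K)/(2*K) (V(K) = (17 + K)/((2*K)) = (17 + K)*(1/(2*K)) = (17 + K)/(2*K))
C(G) = 14
a(P, x) = -22/9 (a(P, x) = -4 + (⅑)*14 = -4 + 14/9 = -22/9)
V(192) + a(E(-13, k), -184) = (½)*(17 + 192)/192 - 22/9 = (½)*(1/192)*209 - 22/9 = 209/384 - 22/9 = -2189/1152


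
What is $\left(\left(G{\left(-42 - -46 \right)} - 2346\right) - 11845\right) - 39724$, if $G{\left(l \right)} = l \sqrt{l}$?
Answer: $-53907$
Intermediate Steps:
$G{\left(l \right)} = l^{\frac{3}{2}}$
$\left(\left(G{\left(-42 - -46 \right)} - 2346\right) - 11845\right) - 39724 = \left(\left(\left(-42 - -46\right)^{\frac{3}{2}} - 2346\right) - 11845\right) - 39724 = \left(\left(\left(-42 + 46\right)^{\frac{3}{2}} - 2346\right) - 11845\right) - 39724 = \left(\left(4^{\frac{3}{2}} - 2346\right) - 11845\right) - 39724 = \left(\left(8 - 2346\right) - 11845\right) - 39724 = \left(-2338 - 11845\right) - 39724 = -14183 - 39724 = -53907$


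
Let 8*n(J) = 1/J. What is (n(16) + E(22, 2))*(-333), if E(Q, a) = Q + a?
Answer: -1023309/128 ≈ -7994.6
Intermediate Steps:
n(J) = 1/(8*J)
(n(16) + E(22, 2))*(-333) = ((⅛)/16 + (22 + 2))*(-333) = ((⅛)*(1/16) + 24)*(-333) = (1/128 + 24)*(-333) = (3073/128)*(-333) = -1023309/128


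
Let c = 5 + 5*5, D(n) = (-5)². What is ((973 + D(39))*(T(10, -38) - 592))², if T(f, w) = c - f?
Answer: 325876572736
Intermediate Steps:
D(n) = 25
c = 30 (c = 5 + 25 = 30)
T(f, w) = 30 - f
((973 + D(39))*(T(10, -38) - 592))² = ((973 + 25)*((30 - 1*10) - 592))² = (998*((30 - 10) - 592))² = (998*(20 - 592))² = (998*(-572))² = (-570856)² = 325876572736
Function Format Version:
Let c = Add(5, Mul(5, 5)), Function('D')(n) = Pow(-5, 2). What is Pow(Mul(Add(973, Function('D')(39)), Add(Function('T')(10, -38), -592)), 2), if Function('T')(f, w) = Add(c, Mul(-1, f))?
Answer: 325876572736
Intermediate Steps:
Function('D')(n) = 25
c = 30 (c = Add(5, 25) = 30)
Function('T')(f, w) = Add(30, Mul(-1, f))
Pow(Mul(Add(973, Function('D')(39)), Add(Function('T')(10, -38), -592)), 2) = Pow(Mul(Add(973, 25), Add(Add(30, Mul(-1, 10)), -592)), 2) = Pow(Mul(998, Add(Add(30, -10), -592)), 2) = Pow(Mul(998, Add(20, -592)), 2) = Pow(Mul(998, -572), 2) = Pow(-570856, 2) = 325876572736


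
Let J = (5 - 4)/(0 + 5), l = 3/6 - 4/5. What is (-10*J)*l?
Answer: 3/5 ≈ 0.60000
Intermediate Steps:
l = -3/10 (l = 3*(1/6) - 4*1/5 = 1/2 - 4/5 = -3/10 ≈ -0.30000)
J = 1/5 ≈ 0.20000
(-10*J)*l = -10*1/5*(-3/10) = -2*(-3/10) = 3/5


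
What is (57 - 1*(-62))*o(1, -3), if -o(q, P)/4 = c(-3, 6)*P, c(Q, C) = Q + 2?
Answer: -1428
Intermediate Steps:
c(Q, C) = 2 + Q
o(q, P) = 4*P (o(q, P) = -4*(2 - 3)*P = -(-4)*P = 4*P)
(57 - 1*(-62))*o(1, -3) = (57 - 1*(-62))*(4*(-3)) = (57 + 62)*(-12) = 119*(-12) = -1428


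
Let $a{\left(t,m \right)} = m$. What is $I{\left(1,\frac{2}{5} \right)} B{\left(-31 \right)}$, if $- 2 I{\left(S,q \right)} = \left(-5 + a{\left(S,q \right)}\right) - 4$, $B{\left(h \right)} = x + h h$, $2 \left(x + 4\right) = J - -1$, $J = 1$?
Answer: $\frac{20597}{5} \approx 4119.4$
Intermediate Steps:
$x = -3$ ($x = -4 + \frac{1 - -1}{2} = -4 + \frac{1 + 1}{2} = -4 + \frac{1}{2} \cdot 2 = -4 + 1 = -3$)
$B{\left(h \right)} = -3 + h^{2}$ ($B{\left(h \right)} = -3 + h h = -3 + h^{2}$)
$I{\left(S,q \right)} = \frac{9}{2} - \frac{q}{2}$ ($I{\left(S,q \right)} = - \frac{\left(-5 + q\right) - 4}{2} = - \frac{-9 + q}{2} = \frac{9}{2} - \frac{q}{2}$)
$I{\left(1,\frac{2}{5} \right)} B{\left(-31 \right)} = \left(\frac{9}{2} - \frac{2 \cdot \frac{1}{5}}{2}\right) \left(-3 + \left(-31\right)^{2}\right) = \left(\frac{9}{2} - \frac{2 \cdot \frac{1}{5}}{2}\right) \left(-3 + 961\right) = \left(\frac{9}{2} - \frac{1}{5}\right) 958 = \frac{43}{10} \cdot 958 = \frac{20597}{5}$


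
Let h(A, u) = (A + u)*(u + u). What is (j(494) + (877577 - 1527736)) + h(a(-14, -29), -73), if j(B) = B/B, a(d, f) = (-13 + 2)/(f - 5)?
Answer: -10872303/17 ≈ -6.3955e+5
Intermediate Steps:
a(d, f) = -11/(-5 + f)
j(B) = 1
h(A, u) = 2*u*(A + u) (h(A, u) = (A + u)*(2*u) = 2*u*(A + u))
(j(494) + (877577 - 1527736)) + h(a(-14, -29), -73) = (1 + (877577 - 1527736)) + 2*(-73)*(-11/(-5 - 29) - 73) = (1 - 650159) + 2*(-73)*(-11/(-34) - 73) = -650158 + 2*(-73)*(-11*(-1/34) - 73) = -650158 + 2*(-73)*(11/34 - 73) = -650158 + 2*(-73)*(-2471/34) = -650158 + 180383/17 = -10872303/17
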